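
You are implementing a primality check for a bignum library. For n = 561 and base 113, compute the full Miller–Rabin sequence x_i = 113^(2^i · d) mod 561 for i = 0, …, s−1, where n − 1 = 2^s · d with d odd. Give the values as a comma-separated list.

n − 1 = 560 = 2^4 · 35, so s = 4 and d = 35.
x_0 = 113^35 mod 561 = 56.
x_1 = 56^2 mod 561 = 331.
x_2 = 331^2 mod 561 = 166.
x_3 = 166^2 mod 561 = 67.

56, 331, 166, 67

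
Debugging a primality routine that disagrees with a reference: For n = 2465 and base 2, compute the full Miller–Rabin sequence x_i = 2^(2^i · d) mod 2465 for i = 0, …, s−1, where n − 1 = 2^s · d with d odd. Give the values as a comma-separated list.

n − 1 = 2464 = 2^5 · 77, so s = 5 and d = 77.
x_0 = 2^77 mod 2465 = 1902.
x_1 = 1902^2 mod 2465 = 1449.
x_2 = 1449^2 mod 2465 = 1886.
x_3 = 1886^2 mod 2465 = 1.
x_4 = 1^2 mod 2465 = 1.

1902, 1449, 1886, 1, 1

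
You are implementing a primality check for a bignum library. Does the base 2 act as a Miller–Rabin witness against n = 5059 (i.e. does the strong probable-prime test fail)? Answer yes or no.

no

n − 1 = 5058 = 2^1 · 2529, so s = 1 and d = 2529.
x_0 = 2^2529 mod 5059 = 5058.
x_0 = 5058 ≡ −1, so 2 is not a witness.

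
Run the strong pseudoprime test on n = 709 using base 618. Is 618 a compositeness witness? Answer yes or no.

n − 1 = 708 = 2^2 · 177, so s = 2 and d = 177.
x_0 = 618^177 mod 709 = 613.
x_0 is neither 1 nor 708, so continue squaring.
x_1 = 613^2 mod 709 = 708.
x_1 ≡ −1, so 618 is not a witness.

no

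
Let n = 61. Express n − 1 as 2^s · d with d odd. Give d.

15

Halving: 60 → 30 → 15; 15 is odd.
So 60 = 2^2 · 15.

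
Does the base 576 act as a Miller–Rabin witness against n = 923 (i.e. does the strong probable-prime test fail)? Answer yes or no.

n − 1 = 922 = 2^1 · 461, so s = 1 and d = 461.
x_0 = 576^461 mod 923 = 296.
x_0 ∉ {1, 922} and s = 1, so 576 is a Miller–Rabin witness and 923 is composite.

yes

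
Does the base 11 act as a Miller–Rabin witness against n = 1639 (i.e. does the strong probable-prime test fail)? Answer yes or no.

n − 1 = 1638 = 2^1 · 819, so s = 1 and d = 819.
x_0 = 11^819 mod 1639 = 1210.
x_0 ∉ {1, 1638} and s = 1, so 11 is a Miller–Rabin witness and 1639 is composite.

yes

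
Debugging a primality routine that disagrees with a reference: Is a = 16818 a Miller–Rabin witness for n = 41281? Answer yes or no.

no

n − 1 = 41280 = 2^6 · 645, so s = 6 and d = 645.
x_0 = 16818^645 mod 41281 = 15665.
x_0 is neither 1 nor 41280, so continue squaring.
x_1 = 15665^2 mod 41281 = 17961.
x_2 = 17961^2 mod 41281 = 27787.
x_3 = 27787^2 mod 41281 = 38826.
x_4 = 38826^2 mod 41281 = 41280.
x_4 ≡ −1, so 16818 is not a witness.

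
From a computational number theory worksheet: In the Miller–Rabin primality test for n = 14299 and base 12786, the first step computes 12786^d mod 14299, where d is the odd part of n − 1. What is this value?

n − 1 = 14298 = 2^1 · 7149, so s = 1 and d = 7149.
12786^7149 mod 14299 = 6287.

6287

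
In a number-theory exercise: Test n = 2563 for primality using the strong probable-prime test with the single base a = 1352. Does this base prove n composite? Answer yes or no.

n − 1 = 2562 = 2^1 · 1281, so s = 1 and d = 1281.
x_0 = 1352^1281 mod 2563 = 2034.
x_0 ∉ {1, 2562} and s = 1, so 1352 is a Miller–Rabin witness and 2563 is composite.

yes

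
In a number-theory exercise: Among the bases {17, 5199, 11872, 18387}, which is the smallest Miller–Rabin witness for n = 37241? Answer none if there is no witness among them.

n − 1 = 37240 = 2^3 · 4655, so s = 3 and d = 4655.
Base 17: x_0 = 17^4655 mod 37241 = 29693. x_0 is neither 1 nor 37240, so continue squaring. x_1 = 29693^2 mod 37241 = 30815. x_2 = 30815^2 mod 37241 = 30448. Reached i = s−1 = 2 without hitting −1: 17 is a Miller–Rabin witness and 37241 is composite.
Base 5199: x_0 = 5199^4655 mod 37241 = 26015. x_0 is neither 1 nor 37240, so continue squaring. x_1 = 26015^2 mod 37241 = 36773. x_2 = 36773^2 mod 37241 = 32819. Reached i = s−1 = 2 without hitting −1: 5199 is a Miller–Rabin witness and 37241 is composite.
Base 11872: x_0 = 11872^4655 mod 37241 = 25723. x_0 is neither 1 nor 37240, so continue squaring. x_1 = 25723^2 mod 37241 = 11882. x_2 = 11882^2 mod 37241 = 1293. Reached i = s−1 = 2 without hitting −1: 11872 is a Miller–Rabin witness and 37241 is composite.
Base 18387: x_0 = 18387^4655 mod 37241 = 28524. x_0 is neither 1 nor 37240, so continue squaring. x_1 = 28524^2 mod 37241 = 14449. x_2 = 14449^2 mod 37241 = 555. Reached i = s−1 = 2 without hitting −1: 18387 is a Miller–Rabin witness and 37241 is composite.
The smallest witness among the given bases is 17.

17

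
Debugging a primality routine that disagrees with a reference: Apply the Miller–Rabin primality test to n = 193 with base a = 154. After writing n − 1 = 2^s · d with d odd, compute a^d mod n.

125

n − 1 = 192 = 2^6 · 3, so s = 6 and d = 3.
154^3 mod 193 = 125.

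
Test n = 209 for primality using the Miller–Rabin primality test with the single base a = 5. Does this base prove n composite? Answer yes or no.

n − 1 = 208 = 2^4 · 13, so s = 4 and d = 13.
x_0 = 5^13 mod 209 = 169.
x_0 is neither 1 nor 208, so continue squaring.
x_1 = 169^2 mod 209 = 137.
x_2 = 137^2 mod 209 = 168.
x_3 = 168^2 mod 209 = 9.
Reached i = s−1 = 3 without hitting −1: 5 is a Miller–Rabin witness and 209 is composite.

yes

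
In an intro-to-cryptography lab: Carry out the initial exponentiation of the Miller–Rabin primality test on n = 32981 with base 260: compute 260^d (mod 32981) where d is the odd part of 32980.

5655

n − 1 = 32980 = 2^2 · 8245, so s = 2 and d = 8245.
Repeated squaring mod 32981: 260^1 ≡ 260, 260^2 ≡ 1638, 260^4 ≡ 11583, 260^8 ≡ 32162, 260^16 ≡ 11141, 260^32 ≡ 14378, 260^64 ≡ 1976, 260^128 ≡ 12818, 260^256 ≡ 22763, 260^512 ≡ 22659, 260^1024 ≡ 15054, 260^2048 ≡ 10465, 260^4096 ≡ 19305, 260^8192 ≡ 30706.
8245 = 8192 + 32 + 16 + 4 + 1, so 260^8245 ≡ 30706·14378·11141·11583·260 ≡ 5655 (mod 32981).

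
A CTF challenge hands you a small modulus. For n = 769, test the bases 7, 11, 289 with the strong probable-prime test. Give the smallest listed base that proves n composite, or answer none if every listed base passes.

n − 1 = 768 = 2^8 · 3, so s = 8 and d = 3.
Base 7: x_0 = 7^3 mod 769 = 343. x_0 is neither 1 nor 768, so continue squaring. x_1 = 343^2 mod 769 = 761. x_2 = 761^2 mod 769 = 64. x_3 = 64^2 mod 769 = 251. x_4 = 251^2 mod 769 = 712. x_5 = 712^2 mod 769 = 173. x_6 = 173^2 mod 769 = 707. x_7 = 707^2 mod 769 = 768. x_7 ≡ −1, so 7 is not a witness.
Base 11: x_0 = 11^3 mod 769 = 562. x_0 is neither 1 nor 768, so continue squaring. x_1 = 562^2 mod 769 = 554. x_2 = 554^2 mod 769 = 85. x_3 = 85^2 mod 769 = 304. x_4 = 304^2 mod 769 = 136. x_5 = 136^2 mod 769 = 40. x_6 = 40^2 mod 769 = 62. x_7 = 62^2 mod 769 = 768. x_7 ≡ −1, so 11 is not a witness.
Base 289: x_0 = 289^3 mod 769 = 197. x_0 is neither 1 nor 768, so continue squaring. x_1 = 197^2 mod 769 = 359. x_2 = 359^2 mod 769 = 458. x_3 = 458^2 mod 769 = 596. x_4 = 596^2 mod 769 = 707. x_5 = 707^2 mod 769 = 768. x_5 ≡ −1, so 289 is not a witness.
No listed base is a witness for 769.

none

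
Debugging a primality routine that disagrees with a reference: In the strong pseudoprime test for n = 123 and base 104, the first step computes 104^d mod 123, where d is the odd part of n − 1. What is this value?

101

n − 1 = 122 = 2^1 · 61, so s = 1 and d = 61.
Repeated squaring mod 123: 104^1 ≡ 104, 104^2 ≡ 115, 104^4 ≡ 64, 104^8 ≡ 37, 104^16 ≡ 16, 104^32 ≡ 10.
61 = 32 + 16 + 8 + 4 + 1, so 104^61 ≡ 10·16·37·64·104 ≡ 101 (mod 123).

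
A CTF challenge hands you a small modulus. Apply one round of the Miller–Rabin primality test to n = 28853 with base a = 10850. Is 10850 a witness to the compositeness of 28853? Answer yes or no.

n − 1 = 28852 = 2^2 · 7213, so s = 2 and d = 7213.
Repeated squaring mod 28853: 10850^1 ≡ 10850, 10850^2 ≡ 2260, 10850^4 ≡ 619, 10850^8 ≡ 8072, 10850^16 ≡ 7110, 10850^32 ≡ 1644, 10850^64 ≡ 19407, 10850^128 ≡ 13440, 10850^256 ≡ 13820, 10850^512 ≡ 14393, 10850^1024 ≡ 22762, 10850^2048 ≡ 24176, 10850^4096 ≡ 3755.
7213 = 4096 + 2048 + 1024 + 32 + 8 + 4 + 1, so 10850^7213 ≡ 3755·24176·22762·1644·8072·619·10850 ≡ 12956 (mod 28853).
x_0 = 10850^7213 mod 28853 = 12956.
x_0 is neither 1 nor 28852, so continue squaring.
x_1 = 12956^2 mod 28853 = 20035.
Reached i = s−1 = 1 without hitting −1: 10850 is a Miller–Rabin witness and 28853 is composite.

yes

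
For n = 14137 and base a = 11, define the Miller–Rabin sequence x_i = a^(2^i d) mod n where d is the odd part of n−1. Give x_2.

7317

n − 1 = 14136 = 2^3 · 1767, so s = 3 and d = 1767.
Repeated squaring mod 14137: 11^1 ≡ 11, 11^2 ≡ 121, 11^4 ≡ 504, 11^8 ≡ 13687, 11^16 ≡ 4582, 11^32 ≡ 1279, 11^64 ≡ 10086, 11^128 ≡ 11681, 11^256 ≡ 9574, 11^512 ≡ 11305, 11^1024 ≡ 4545.
1767 = 1024 + 512 + 128 + 64 + 32 + 4 + 2 + 1, so 11^1767 ≡ 4545·11305·11681·10086·1279·504·121·11 ≡ 606 (mod 14137).
x_0 = 606.
x_1 = 606^2 mod 14137 = 13811.
x_2 = 13811^2 mod 14137 = 7317.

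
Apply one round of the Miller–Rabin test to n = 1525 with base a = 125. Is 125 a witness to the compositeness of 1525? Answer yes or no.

n − 1 = 1524 = 2^2 · 381, so s = 2 and d = 381.
x_0 = 125^381 mod 1525 = 125.
x_0 is neither 1 nor 1524, so continue squaring.
x_1 = 125^2 mod 1525 = 375.
Reached i = s−1 = 1 without hitting −1: 125 is a Miller–Rabin witness and 1525 is composite.

yes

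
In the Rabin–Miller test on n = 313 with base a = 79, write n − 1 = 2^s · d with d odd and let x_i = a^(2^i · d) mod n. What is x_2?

n − 1 = 312 = 2^3 · 39, so s = 3 and d = 39.
Repeated squaring mod 313: 79^1 ≡ 79, 79^2 ≡ 294, 79^4 ≡ 48, 79^8 ≡ 113, 79^16 ≡ 249, 79^32 ≡ 27.
39 = 32 + 4 + 2 + 1, so 79^39 ≡ 27·48·294·79 ≡ 312 (mod 313).
x_0 = 312.
x_1 = 312^2 mod 313 = 1.
x_2 = 1^2 mod 313 = 1.

1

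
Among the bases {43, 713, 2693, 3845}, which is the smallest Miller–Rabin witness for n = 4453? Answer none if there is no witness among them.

n − 1 = 4452 = 2^2 · 1113, so s = 2 and d = 1113.
Base 43: x_0 = 43^1113 mod 4453 = 708. x_0 is neither 1 nor 4452, so continue squaring. x_1 = 708^2 mod 4453 = 2528. Reached i = s−1 = 1 without hitting −1: 43 is a Miller–Rabin witness and 4453 is composite.
Base 713: x_0 = 713^1113 mod 4453 = 156. x_0 is neither 1 nor 4452, so continue squaring. x_1 = 156^2 mod 4453 = 2071. Reached i = s−1 = 1 without hitting −1: 713 is a Miller–Rabin witness and 4453 is composite.
Base 2693: x_0 = 2693^1113 mod 4453 = 729. x_0 is neither 1 nor 4452, so continue squaring. x_1 = 729^2 mod 4453 = 1534. Reached i = s−1 = 1 without hitting −1: 2693 is a Miller–Rabin witness and 4453 is composite.
Base 3845: x_0 = 3845^1113 mod 4453 = 3896. x_0 is neither 1 nor 4452, so continue squaring. x_1 = 3896^2 mod 4453 = 2992. Reached i = s−1 = 1 without hitting −1: 3845 is a Miller–Rabin witness and 4453 is composite.
The smallest witness among the given bases is 43.

43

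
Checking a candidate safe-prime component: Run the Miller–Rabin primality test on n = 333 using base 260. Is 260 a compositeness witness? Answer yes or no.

yes

n − 1 = 332 = 2^2 · 83, so s = 2 and d = 83.
x_0 = 260^83 mod 333 = 260.
x_0 is neither 1 nor 332, so continue squaring.
x_1 = 260^2 mod 333 = 1.
x_1 = 1 but x_0 ≠ ±1, a nontrivial square root of 1 — 260 is a witness and 333 is composite.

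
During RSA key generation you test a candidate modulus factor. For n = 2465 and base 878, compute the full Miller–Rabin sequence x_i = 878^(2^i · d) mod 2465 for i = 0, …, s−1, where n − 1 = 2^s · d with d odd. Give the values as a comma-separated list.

n − 1 = 2464 = 2^5 · 77, so s = 5 and d = 77.
x_0 = 878^77 mod 2465 = 2013.
x_1 = 2013^2 mod 2465 = 2174.
x_2 = 2174^2 mod 2465 = 871.
x_3 = 871^2 mod 2465 = 1886.
x_4 = 1886^2 mod 2465 = 1.

2013, 2174, 871, 1886, 1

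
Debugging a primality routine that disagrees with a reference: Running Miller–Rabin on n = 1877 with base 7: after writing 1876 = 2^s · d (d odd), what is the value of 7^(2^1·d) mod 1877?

n − 1 = 1876 = 2^2 · 469, so s = 2 and d = 469.
x_0 = 7^469 mod 1877 = 1876.
x_1 = 1876^2 mod 1877 = 1.

1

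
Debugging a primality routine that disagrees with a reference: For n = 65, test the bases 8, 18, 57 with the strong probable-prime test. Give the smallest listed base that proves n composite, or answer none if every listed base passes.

n − 1 = 64 = 2^6 · 1, so s = 6 and d = 1.
Base 8: x_0 = 8^1 mod 65 = 8. x_0 is neither 1 nor 64, so continue squaring. x_1 = 8^2 mod 65 = 64. x_1 ≡ −1, so 8 is not a witness.
Base 18: x_0 = 18^1 mod 65 = 18. x_0 is neither 1 nor 64, so continue squaring. x_1 = 18^2 mod 65 = 64. x_1 ≡ −1, so 18 is not a witness.
Base 57: x_0 = 57^1 mod 65 = 57. x_0 is neither 1 nor 64, so continue squaring. x_1 = 57^2 mod 65 = 64. x_1 ≡ −1, so 57 is not a witness.
No listed base is a witness for 65.

none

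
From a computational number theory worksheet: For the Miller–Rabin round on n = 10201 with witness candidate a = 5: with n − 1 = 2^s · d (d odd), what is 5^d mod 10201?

n − 1 = 10200 = 2^3 · 1275, so s = 3 and d = 1275.
By repeated squaring, 5^1275 ≡ 5859 (mod 10201).

5859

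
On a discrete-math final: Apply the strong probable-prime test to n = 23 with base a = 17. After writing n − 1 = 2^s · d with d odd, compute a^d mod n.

22

n − 1 = 22 = 2^1 · 11, so s = 1 and d = 11.
By repeated squaring, 17^11 ≡ 22 (mod 23).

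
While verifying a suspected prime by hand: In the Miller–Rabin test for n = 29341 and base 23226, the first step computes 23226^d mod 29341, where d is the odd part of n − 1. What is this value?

n − 1 = 29340 = 2^2 · 7335, so s = 2 and d = 7335.
23226^7335 mod 29341 = 9027.

9027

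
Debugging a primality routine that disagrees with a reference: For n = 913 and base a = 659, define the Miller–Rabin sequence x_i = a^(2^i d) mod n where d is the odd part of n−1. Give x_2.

n − 1 = 912 = 2^4 · 57, so s = 4 and d = 57.
x_0 = 659^57 mod 913 = 65.
x_1 = 65^2 mod 913 = 573.
x_2 = 573^2 mod 913 = 562.

562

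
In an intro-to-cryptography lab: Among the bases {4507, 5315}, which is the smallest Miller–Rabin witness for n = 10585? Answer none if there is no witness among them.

5315

n − 1 = 10584 = 2^3 · 1323, so s = 3 and d = 1323.
Base 4507: x_0 = 4507^1323 mod 10585 = 2163. x_0 is neither 1 nor 10584, so continue squaring. x_1 = 2163^2 mod 10585 = 10584. x_1 ≡ −1, so 4507 is not a witness.
Base 5315: x_0 = 5315^1323 mod 10585 = 7760. x_0 is neither 1 nor 10584, so continue squaring. x_1 = 7760^2 mod 10585 = 10120. x_2 = 10120^2 mod 10585 = 4525. Reached i = s−1 = 2 without hitting −1: 5315 is a Miller–Rabin witness and 10585 is composite.
The smallest witness among the given bases is 5315.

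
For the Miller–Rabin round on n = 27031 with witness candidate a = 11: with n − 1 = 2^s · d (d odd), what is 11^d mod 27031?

n − 1 = 27030 = 2^1 · 13515, so s = 1 and d = 13515.
11^13515 mod 27031 = 27030.

27030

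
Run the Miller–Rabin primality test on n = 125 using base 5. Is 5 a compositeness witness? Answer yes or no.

n − 1 = 124 = 2^2 · 31, so s = 2 and d = 31.
x_0 = 5^31 mod 125 = 0.
x_0 is neither 1 nor 124, so continue squaring.
x_1 = 0^2 mod 125 = 0.
Reached i = s−1 = 1 without hitting −1: 5 is a Miller–Rabin witness and 125 is composite.

yes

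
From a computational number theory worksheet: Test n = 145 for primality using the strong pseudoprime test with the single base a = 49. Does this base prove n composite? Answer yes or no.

yes

n − 1 = 144 = 2^4 · 9, so s = 4 and d = 9.
x_0 = 49^9 mod 145 = 139.
x_0 is neither 1 nor 144, so continue squaring.
x_1 = 139^2 mod 145 = 36.
x_2 = 36^2 mod 145 = 136.
x_3 = 136^2 mod 145 = 81.
Reached i = s−1 = 3 without hitting −1: 49 is a Miller–Rabin witness and 145 is composite.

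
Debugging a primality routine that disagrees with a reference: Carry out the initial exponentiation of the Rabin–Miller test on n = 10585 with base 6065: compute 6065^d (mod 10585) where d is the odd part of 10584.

n − 1 = 10584 = 2^3 · 1323, so s = 3 and d = 1323.
6065^1323 mod 10585 = 2290.

2290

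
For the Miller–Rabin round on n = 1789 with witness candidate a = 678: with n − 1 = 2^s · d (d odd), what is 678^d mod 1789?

1

n − 1 = 1788 = 2^2 · 447, so s = 2 and d = 447.
Repeated squaring mod 1789: 678^1 ≡ 678, 678^2 ≡ 1700, 678^4 ≡ 765, 678^8 ≡ 222, 678^16 ≡ 981, 678^32 ≡ 1668, 678^64 ≡ 329, 678^128 ≡ 901, 678^256 ≡ 1384.
447 = 256 + 128 + 32 + 16 + 8 + 4 + 2 + 1, so 678^447 ≡ 1384·901·1668·981·222·765·1700·678 ≡ 1 (mod 1789).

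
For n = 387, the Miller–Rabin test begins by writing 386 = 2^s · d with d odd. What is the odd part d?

193

Halving: 386 → 193; 193 is odd.
So 386 = 2^1 · 193.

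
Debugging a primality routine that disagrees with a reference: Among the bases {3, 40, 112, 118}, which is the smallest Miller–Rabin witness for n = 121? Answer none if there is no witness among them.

none

n − 1 = 120 = 2^3 · 15, so s = 3 and d = 15.
Base 3: x_0 = 3^15 mod 121 = 1. x_0 = 1, so 3 is not a witness.
Base 40: x_0 = 40^15 mod 121 = 120. x_0 = 120 ≡ −1, so 40 is not a witness.
Base 112: x_0 = 112^15 mod 121 = 120. x_0 = 120 ≡ −1, so 112 is not a witness.
Base 118: x_0 = 118^15 mod 121 = 120. x_0 = 120 ≡ −1, so 118 is not a witness.
No listed base is a witness for 121.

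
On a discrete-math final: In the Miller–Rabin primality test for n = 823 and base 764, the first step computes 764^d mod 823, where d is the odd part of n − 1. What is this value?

822

n − 1 = 822 = 2^1 · 411, so s = 1 and d = 411.
764^411 mod 823 = 822.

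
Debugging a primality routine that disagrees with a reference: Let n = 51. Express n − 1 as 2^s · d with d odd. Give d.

25

Halving: 50 → 25; 25 is odd.
So 50 = 2^1 · 25.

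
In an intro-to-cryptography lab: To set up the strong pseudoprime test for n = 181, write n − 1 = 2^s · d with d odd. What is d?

Halving: 180 → 90 → 45; 45 is odd.
So 180 = 2^2 · 45.

45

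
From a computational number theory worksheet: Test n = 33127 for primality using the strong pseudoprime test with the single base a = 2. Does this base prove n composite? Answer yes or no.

n − 1 = 33126 = 2^1 · 16563, so s = 1 and d = 16563.
x_0 = 2^16563 mod 33127 = 1097.
x_0 ∉ {1, 33126} and s = 1, so 2 is a Miller–Rabin witness and 33127 is composite.

yes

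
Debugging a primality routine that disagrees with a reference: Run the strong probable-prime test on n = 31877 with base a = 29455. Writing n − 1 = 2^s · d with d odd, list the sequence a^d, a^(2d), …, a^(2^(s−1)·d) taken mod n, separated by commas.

n − 1 = 31876 = 2^2 · 7969, so s = 2 and d = 7969.
x_0 = 29455^7969 mod 31877 = 30438.
x_1 = 30438^2 mod 31877 = 30593.

30438, 30593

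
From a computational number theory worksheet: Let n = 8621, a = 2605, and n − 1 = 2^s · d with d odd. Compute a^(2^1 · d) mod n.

6468

n − 1 = 8620 = 2^2 · 2155, so s = 2 and d = 2155.
x_0 = 2605^2155 mod 8621 = 4309.
x_1 = 4309^2 mod 8621 = 6468.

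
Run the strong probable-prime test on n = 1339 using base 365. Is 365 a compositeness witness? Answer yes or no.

n − 1 = 1338 = 2^1 · 669, so s = 1 and d = 669.
Repeated squaring mod 1339: 365^1 ≡ 365, 365^2 ≡ 664, 365^4 ≡ 365, 365^8 ≡ 664, 365^16 ≡ 365, 365^32 ≡ 664, 365^64 ≡ 365, 365^128 ≡ 664, 365^256 ≡ 365, 365^512 ≡ 664.
669 = 512 + 128 + 16 + 8 + 4 + 1, so 365^669 ≡ 664·664·365·664·365·365 ≡ 1 (mod 1339).
x_0 = 365^669 mod 1339 = 1.
x_0 = 1, so 365 is not a witness.

no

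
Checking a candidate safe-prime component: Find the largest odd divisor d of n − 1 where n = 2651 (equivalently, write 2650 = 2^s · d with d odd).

Halving: 2650 → 1325; 1325 is odd.
So 2650 = 2^1 · 1325.

1325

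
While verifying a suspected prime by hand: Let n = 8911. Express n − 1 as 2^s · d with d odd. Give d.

4455

Halving: 8910 → 4455; 4455 is odd.
So 8910 = 2^1 · 4455.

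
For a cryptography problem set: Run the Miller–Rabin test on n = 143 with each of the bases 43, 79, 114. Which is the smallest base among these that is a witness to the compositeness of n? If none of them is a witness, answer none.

n − 1 = 142 = 2^1 · 71, so s = 1 and d = 71.
Base 43: x_0 = 43^71 mod 143 = 10. x_0 ∉ {1, 142} and s = 1, so 43 is a Miller–Rabin witness and 143 is composite.
Base 79: x_0 = 79^71 mod 143 = 79. x_0 ∉ {1, 142} and s = 1, so 79 is a Miller–Rabin witness and 143 is composite.
Base 114: x_0 = 114^71 mod 143 = 4. x_0 ∉ {1, 142} and s = 1, so 114 is a Miller–Rabin witness and 143 is composite.
The smallest witness among the given bases is 43.

43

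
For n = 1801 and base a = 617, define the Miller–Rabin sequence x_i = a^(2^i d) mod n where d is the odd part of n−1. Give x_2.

n − 1 = 1800 = 2^3 · 225, so s = 3 and d = 225.
x_0 = 617^225 mod 1801 = 1.
x_1 = 1^2 mod 1801 = 1.
x_2 = 1^2 mod 1801 = 1.

1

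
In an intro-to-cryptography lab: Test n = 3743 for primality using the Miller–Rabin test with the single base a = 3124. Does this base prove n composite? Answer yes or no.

yes

n − 1 = 3742 = 2^1 · 1871, so s = 1 and d = 1871.
x_0 = 3124^1871 mod 3743 = 3470.
x_0 ∉ {1, 3742} and s = 1, so 3124 is a Miller–Rabin witness and 3743 is composite.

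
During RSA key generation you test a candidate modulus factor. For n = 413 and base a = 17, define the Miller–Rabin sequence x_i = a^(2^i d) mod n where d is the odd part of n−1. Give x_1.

16

n − 1 = 412 = 2^2 · 103, so s = 2 and d = 103.
x_0 = 17^103 mod 413 = 122.
x_1 = 122^2 mod 413 = 16.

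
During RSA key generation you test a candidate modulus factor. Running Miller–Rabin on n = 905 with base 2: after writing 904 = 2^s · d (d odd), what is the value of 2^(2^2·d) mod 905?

n − 1 = 904 = 2^3 · 113, so s = 3 and d = 113.
By repeated squaring, 2^113 ≡ 742 (mod 905).
x_0 = 742.
x_1 = 742^2 mod 905 = 324.
x_2 = 324^2 mod 905 = 901.

901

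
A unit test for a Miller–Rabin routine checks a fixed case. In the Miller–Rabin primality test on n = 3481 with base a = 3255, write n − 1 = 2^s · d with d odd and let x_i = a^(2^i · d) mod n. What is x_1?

1358

n − 1 = 3480 = 2^3 · 435, so s = 3 and d = 435.
Repeated squaring mod 3481: 3255^1 ≡ 3255, 3255^2 ≡ 2342, 3255^4 ≡ 2389, 3255^8 ≡ 1962, 3255^16 ≡ 2939, 3255^32 ≡ 1360, 3255^64 ≡ 1189, 3255^128 ≡ 435, 3255^256 ≡ 1251.
435 = 256 + 128 + 32 + 16 + 2 + 1, so 3255^435 ≡ 1251·435·1360·2939·2342·3255 ≡ 1061 (mod 3481).
x_0 = 1061.
x_1 = 1061^2 mod 3481 = 1358.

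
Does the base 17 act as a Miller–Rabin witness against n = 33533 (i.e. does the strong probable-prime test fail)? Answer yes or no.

no

n − 1 = 33532 = 2^2 · 8383, so s = 2 and d = 8383.
Repeated squaring mod 33533: 17^1 ≡ 17, 17^2 ≡ 289, 17^4 ≡ 16455, 17^8 ≡ 21583, 17^16 ≡ 18986, 17^32 ≡ 21979, 17^64 ≡ 43, 17^128 ≡ 1849, 17^256 ≡ 31968, 17^512 ≡ 1316, 17^1024 ≡ 21673, 17^2048 ≡ 22198, 17^4096 ≡ 17302, 17^8192 ≡ 10113.
8383 = 8192 + 128 + 32 + 16 + 8 + 4 + 2 + 1, so 17^8383 ≡ 10113·1849·21979·18986·21583·16455·289·17 ≡ 1 (mod 33533).
x_0 = 17^8383 mod 33533 = 1.
x_0 = 1, so 17 is not a witness.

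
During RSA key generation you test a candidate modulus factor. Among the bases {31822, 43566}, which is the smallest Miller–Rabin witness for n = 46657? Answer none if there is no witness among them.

n − 1 = 46656 = 2^6 · 729, so s = 6 and d = 729.
Base 31822: x_0 = 31822^729 mod 46657 = 5507. x_0 is neither 1 nor 46656, so continue squaring. x_1 = 5507^2 mod 46657 = 46656. x_1 ≡ −1, so 31822 is not a witness.
Base 43566: x_0 = 43566^729 mod 46657 = 38819. x_0 is neither 1 nor 46656, so continue squaring. x_1 = 38819^2 mod 46657 = 33632. x_2 = 33632^2 mod 46657 = 5773. x_3 = 5773^2 mod 46657 = 14431. x_4 = 14431^2 mod 46657 = 23570. x_5 = 23570^2 mod 46657 = 1. x_5 = 1 but x_4 ≠ ±1, a nontrivial square root of 1 — 43566 is a witness and 46657 is composite.
The smallest witness among the given bases is 43566.

43566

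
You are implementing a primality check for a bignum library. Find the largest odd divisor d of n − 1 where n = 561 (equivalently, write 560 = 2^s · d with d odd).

Halving: 560 → 280 → 140 → 70 → 35; 35 is odd.
So 560 = 2^4 · 35.

35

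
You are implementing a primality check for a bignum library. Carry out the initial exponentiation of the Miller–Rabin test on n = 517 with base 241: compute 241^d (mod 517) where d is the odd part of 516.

439

n − 1 = 516 = 2^2 · 129, so s = 2 and d = 129.
241^129 mod 517 = 439.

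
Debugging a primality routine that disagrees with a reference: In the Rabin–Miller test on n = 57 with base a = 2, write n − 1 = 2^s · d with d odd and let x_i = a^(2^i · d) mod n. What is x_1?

n − 1 = 56 = 2^3 · 7, so s = 3 and d = 7.
Repeated squaring mod 57: 2^1 ≡ 2, 2^2 ≡ 4, 2^4 ≡ 16.
7 = 4 + 2 + 1, so 2^7 ≡ 16·4·2 ≡ 14 (mod 57).
x_0 = 14.
x_1 = 14^2 mod 57 = 25.

25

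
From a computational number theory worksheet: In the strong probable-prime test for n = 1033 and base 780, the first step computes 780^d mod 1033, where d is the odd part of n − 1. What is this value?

1

n − 1 = 1032 = 2^3 · 129, so s = 3 and d = 129.
By repeated squaring, 780^129 ≡ 1 (mod 1033).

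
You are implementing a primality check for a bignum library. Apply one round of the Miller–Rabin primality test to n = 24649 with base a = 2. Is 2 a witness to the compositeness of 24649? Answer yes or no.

n − 1 = 24648 = 2^3 · 3081, so s = 3 and d = 3081.
x_0 = 2^3081 mod 24649 = 6779.
x_0 is neither 1 nor 24648, so continue squaring.
x_1 = 6779^2 mod 24649 = 9105.
x_2 = 9105^2 mod 24649 = 6438.
Reached i = s−1 = 2 without hitting −1: 2 is a Miller–Rabin witness and 24649 is composite.

yes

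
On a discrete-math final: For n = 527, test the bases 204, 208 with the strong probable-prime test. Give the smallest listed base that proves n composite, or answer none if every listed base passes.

n − 1 = 526 = 2^1 · 263, so s = 1 and d = 263.
Base 204: x_0 = 204^263 mod 527 = 255. x_0 ∉ {1, 526} and s = 1, so 204 is a Miller–Rabin witness and 527 is composite.
Base 208: x_0 = 208^263 mod 527 = 251. x_0 ∉ {1, 526} and s = 1, so 208 is a Miller–Rabin witness and 527 is composite.
The smallest witness among the given bases is 204.

204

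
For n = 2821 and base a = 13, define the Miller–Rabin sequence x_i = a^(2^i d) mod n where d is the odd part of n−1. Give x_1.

2171

n − 1 = 2820 = 2^2 · 705, so s = 2 and d = 705.
x_0 = 13^705 mod 2821 = 650.
x_1 = 650^2 mod 2821 = 2171.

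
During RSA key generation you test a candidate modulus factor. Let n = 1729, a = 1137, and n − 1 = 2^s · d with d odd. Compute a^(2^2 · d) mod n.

1

n − 1 = 1728 = 2^6 · 27, so s = 6 and d = 27.
Repeated squaring mod 1729: 1137^1 ≡ 1137, 1137^2 ≡ 1206, 1137^4 ≡ 347, 1137^8 ≡ 1108, 1137^16 ≡ 74.
27 = 16 + 8 + 2 + 1, so 1137^27 ≡ 74·1108·1206·1137 ≡ 1217 (mod 1729).
x_0 = 1217.
x_1 = 1217^2 mod 1729 = 1065.
x_2 = 1065^2 mod 1729 = 1.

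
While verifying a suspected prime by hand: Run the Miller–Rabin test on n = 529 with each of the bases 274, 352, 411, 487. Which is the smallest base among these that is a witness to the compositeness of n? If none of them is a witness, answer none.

n − 1 = 528 = 2^4 · 33, so s = 4 and d = 33.
Base 274: x_0 = 274^33 mod 529 = 528. x_0 = 528 ≡ −1, so 274 is not a witness.
Base 352: x_0 = 352^33 mod 529 = 528. x_0 = 528 ≡ −1, so 352 is not a witness.
Base 411: x_0 = 411^33 mod 529 = 528. x_0 = 528 ≡ −1, so 411 is not a witness.
Base 487: x_0 = 487^33 mod 529 = 1. x_0 = 1, so 487 is not a witness.
No listed base is a witness for 529.

none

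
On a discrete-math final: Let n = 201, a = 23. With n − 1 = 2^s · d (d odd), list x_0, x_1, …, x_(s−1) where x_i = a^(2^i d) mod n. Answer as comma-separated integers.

n − 1 = 200 = 2^3 · 25, so s = 3 and d = 25.
x_0 = 23^25 mod 201 = 140.
x_1 = 140^2 mod 201 = 103.
x_2 = 103^2 mod 201 = 157.

140, 103, 157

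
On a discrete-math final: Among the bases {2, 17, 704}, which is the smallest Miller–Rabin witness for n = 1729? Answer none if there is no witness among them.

2

n − 1 = 1728 = 2^6 · 27, so s = 6 and d = 27.
Base 2: x_0 = 2^27 mod 1729 = 645. x_0 is neither 1 nor 1728, so continue squaring. x_1 = 645^2 mod 1729 = 1065. x_2 = 1065^2 mod 1729 = 1. x_2 = 1 but x_1 ≠ ±1, a nontrivial square root of 1 — 2 is a witness and 1729 is composite.
Base 17: x_0 = 17^27 mod 1729 = 818. x_0 is neither 1 nor 1728, so continue squaring. x_1 = 818^2 mod 1729 = 1. x_1 = 1 but x_0 ≠ ±1, a nontrivial square root of 1 — 17 is a witness and 1729 is composite.
Base 704: x_0 = 704^27 mod 1729 = 1464. x_0 is neither 1 nor 1728, so continue squaring. x_1 = 1464^2 mod 1729 = 1065. x_2 = 1065^2 mod 1729 = 1. x_2 = 1 but x_1 ≠ ±1, a nontrivial square root of 1 — 704 is a witness and 1729 is composite.
The smallest witness among the given bases is 2.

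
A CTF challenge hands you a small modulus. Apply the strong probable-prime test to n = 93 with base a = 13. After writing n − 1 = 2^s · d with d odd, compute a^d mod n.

55

n − 1 = 92 = 2^2 · 23, so s = 2 and d = 23.
13^23 mod 93 = 55.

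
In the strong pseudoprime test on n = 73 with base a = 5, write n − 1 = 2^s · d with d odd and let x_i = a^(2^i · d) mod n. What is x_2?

72

n − 1 = 72 = 2^3 · 9, so s = 3 and d = 9.
x_0 = 5^9 mod 73 = 10.
x_1 = 10^2 mod 73 = 27.
x_2 = 27^2 mod 73 = 72.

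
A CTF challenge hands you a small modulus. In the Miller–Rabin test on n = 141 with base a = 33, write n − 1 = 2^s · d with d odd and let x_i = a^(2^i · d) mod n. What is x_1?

108

n − 1 = 140 = 2^2 · 35, so s = 2 and d = 35.
By repeated squaring, 33^35 ≡ 69 (mod 141).
x_0 = 69.
x_1 = 69^2 mod 141 = 108.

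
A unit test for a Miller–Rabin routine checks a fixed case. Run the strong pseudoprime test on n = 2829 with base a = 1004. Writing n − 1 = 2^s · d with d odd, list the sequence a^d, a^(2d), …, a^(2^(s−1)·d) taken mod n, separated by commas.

500, 1048

n − 1 = 2828 = 2^2 · 707, so s = 2 and d = 707.
x_0 = 1004^707 mod 2829 = 500.
x_1 = 500^2 mod 2829 = 1048.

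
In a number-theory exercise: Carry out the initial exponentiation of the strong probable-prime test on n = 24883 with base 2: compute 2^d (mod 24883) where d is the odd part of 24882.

17945

n − 1 = 24882 = 2^1 · 12441, so s = 1 and d = 12441.
2^12441 mod 24883 = 17945.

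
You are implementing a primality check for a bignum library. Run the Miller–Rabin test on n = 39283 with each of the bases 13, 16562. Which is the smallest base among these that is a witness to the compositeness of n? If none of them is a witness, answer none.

n − 1 = 39282 = 2^1 · 19641, so s = 1 and d = 19641.
Base 13: x_0 = 13^19641 mod 39283 = 11535. x_0 ∉ {1, 39282} and s = 1, so 13 is a Miller–Rabin witness and 39283 is composite.
Base 16562: x_0 = 16562^19641 mod 39283 = 31048. x_0 ∉ {1, 39282} and s = 1, so 16562 is a Miller–Rabin witness and 39283 is composite.
The smallest witness among the given bases is 13.

13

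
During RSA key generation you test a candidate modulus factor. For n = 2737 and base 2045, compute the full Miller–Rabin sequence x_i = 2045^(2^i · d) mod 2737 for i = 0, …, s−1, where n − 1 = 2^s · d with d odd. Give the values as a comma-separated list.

n − 1 = 2736 = 2^4 · 171, so s = 4 and d = 171.
x_0 = 2045^171 mod 2737 = 2374.
x_1 = 2374^2 mod 2737 = 393.
x_2 = 393^2 mod 2737 = 1177.
x_3 = 1177^2 mod 2737 = 407.

2374, 393, 1177, 407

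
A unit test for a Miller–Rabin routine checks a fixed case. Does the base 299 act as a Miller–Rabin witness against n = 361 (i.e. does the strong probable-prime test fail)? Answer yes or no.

no

n − 1 = 360 = 2^3 · 45, so s = 3 and d = 45.
Repeated squaring mod 361: 299^1 ≡ 299, 299^2 ≡ 234, 299^4 ≡ 245, 299^8 ≡ 99, 299^16 ≡ 54, 299^32 ≡ 28.
45 = 32 + 8 + 4 + 1, so 299^45 ≡ 28·99·245·299 ≡ 360 (mod 361).
x_0 = 299^45 mod 361 = 360.
x_0 = 360 ≡ −1, so 299 is not a witness.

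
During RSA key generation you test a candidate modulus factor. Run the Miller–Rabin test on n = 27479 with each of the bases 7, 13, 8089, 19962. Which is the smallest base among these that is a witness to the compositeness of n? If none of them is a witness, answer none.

n − 1 = 27478 = 2^1 · 13739, so s = 1 and d = 13739.
Base 7: x_0 = 7^13739 mod 27479 = 27478. x_0 = 27478 ≡ −1, so 7 is not a witness.
Base 13: x_0 = 13^13739 mod 27479 = 1. x_0 = 1, so 13 is not a witness.
Base 8089: x_0 = 8089^13739 mod 27479 = 27478. x_0 = 27478 ≡ −1, so 8089 is not a witness.
Base 19962: x_0 = 19962^13739 mod 27479 = 1. x_0 = 1, so 19962 is not a witness.
No listed base is a witness for 27479.

none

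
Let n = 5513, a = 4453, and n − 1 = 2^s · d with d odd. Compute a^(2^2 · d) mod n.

2606

n − 1 = 5512 = 2^3 · 689, so s = 3 and d = 689.
x_0 = 4453^689 mod 5513 = 2736.
x_1 = 2736^2 mod 5513 = 4555.
x_2 = 4555^2 mod 5513 = 2606.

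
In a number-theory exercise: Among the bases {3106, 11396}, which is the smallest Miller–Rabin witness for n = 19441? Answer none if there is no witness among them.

none

n − 1 = 19440 = 2^4 · 1215, so s = 4 and d = 1215.
Base 3106: x_0 = 3106^1215 mod 19441 = 11502. x_0 is neither 1 nor 19440, so continue squaring. x_1 = 11502^2 mod 19441 = 19440. x_1 ≡ −1, so 3106 is not a witness.
Base 11396: x_0 = 11396^1215 mod 19441 = 15528. x_0 is neither 1 nor 19440, so continue squaring. x_1 = 15528^2 mod 19441 = 11502. x_2 = 11502^2 mod 19441 = 19440. x_2 ≡ −1, so 11396 is not a witness.
No listed base is a witness for 19441.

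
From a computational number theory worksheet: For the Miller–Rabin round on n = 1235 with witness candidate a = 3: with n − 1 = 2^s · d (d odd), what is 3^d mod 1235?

n − 1 = 1234 = 2^1 · 617, so s = 1 and d = 617.
3^617 mod 1235 = 243.

243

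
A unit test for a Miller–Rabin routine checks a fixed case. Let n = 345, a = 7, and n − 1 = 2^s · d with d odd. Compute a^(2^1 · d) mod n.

n − 1 = 344 = 2^3 · 43, so s = 3 and d = 43.
Repeated squaring mod 345: 7^1 ≡ 7, 7^2 ≡ 49, 7^4 ≡ 331, 7^8 ≡ 196, 7^16 ≡ 121, 7^32 ≡ 151.
43 = 32 + 8 + 2 + 1, so 7^43 ≡ 151·196·49·7 ≡ 148 (mod 345).
x_0 = 148.
x_1 = 148^2 mod 345 = 169.

169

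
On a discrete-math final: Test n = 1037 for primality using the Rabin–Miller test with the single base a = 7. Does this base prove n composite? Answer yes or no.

yes

n − 1 = 1036 = 2^2 · 259, so s = 2 and d = 259.
x_0 = 7^259 mod 1037 = 547.
x_0 is neither 1 nor 1036, so continue squaring.
x_1 = 547^2 mod 1037 = 553.
Reached i = s−1 = 1 without hitting −1: 7 is a Miller–Rabin witness and 1037 is composite.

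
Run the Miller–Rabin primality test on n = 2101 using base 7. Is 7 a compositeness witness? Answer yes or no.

no

n − 1 = 2100 = 2^2 · 525, so s = 2 and d = 525.
x_0 = 7^525 mod 2101 = 2100.
x_0 = 2100 ≡ −1, so 7 is not a witness.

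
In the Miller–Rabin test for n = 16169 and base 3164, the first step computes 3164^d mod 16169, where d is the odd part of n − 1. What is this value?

1428

n − 1 = 16168 = 2^3 · 2021, so s = 3 and d = 2021.
3164^2021 mod 16169 = 1428.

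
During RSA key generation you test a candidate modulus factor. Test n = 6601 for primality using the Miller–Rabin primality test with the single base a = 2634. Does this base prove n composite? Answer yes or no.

n − 1 = 6600 = 2^3 · 825, so s = 3 and d = 825.
Repeated squaring mod 6601: 2634^1 ≡ 2634, 2634^2 ≡ 305, 2634^4 ≡ 611, 2634^8 ≡ 3665, 2634^16 ≡ 5791, 2634^32 ≡ 2601, 2634^64 ≡ 5777, 2634^128 ≡ 5674, 2634^256 ≡ 1199, 2634^512 ≡ 5184.
825 = 512 + 256 + 32 + 16 + 8 + 1, so 2634^825 ≡ 5184·1199·2601·5791·3665·2634 ≡ 1 (mod 6601).
x_0 = 2634^825 mod 6601 = 1.
x_0 = 1, so 2634 is not a witness.

no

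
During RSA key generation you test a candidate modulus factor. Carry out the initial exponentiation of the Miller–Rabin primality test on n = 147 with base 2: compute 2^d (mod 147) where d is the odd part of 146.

n − 1 = 146 = 2^1 · 73, so s = 1 and d = 73.
2^73 mod 147 = 44.

44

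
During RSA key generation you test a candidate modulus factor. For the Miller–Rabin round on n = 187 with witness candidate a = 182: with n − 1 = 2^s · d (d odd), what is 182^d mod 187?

150

n − 1 = 186 = 2^1 · 93, so s = 1 and d = 93.
Repeated squaring mod 187: 182^1 ≡ 182, 182^2 ≡ 25, 182^4 ≡ 64, 182^8 ≡ 169, 182^16 ≡ 137, 182^32 ≡ 69, 182^64 ≡ 86.
93 = 64 + 16 + 8 + 4 + 1, so 182^93 ≡ 86·137·169·64·182 ≡ 150 (mod 187).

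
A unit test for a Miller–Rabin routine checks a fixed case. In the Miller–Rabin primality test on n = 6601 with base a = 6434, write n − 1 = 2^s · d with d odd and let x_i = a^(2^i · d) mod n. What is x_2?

n − 1 = 6600 = 2^3 · 825, so s = 3 and d = 825.
By repeated squaring, 6434^825 ≡ 3564 (mod 6601).
x_0 = 3564.
x_1 = 3564^2 mod 6601 = 1772.
x_2 = 1772^2 mod 6601 = 4509.

4509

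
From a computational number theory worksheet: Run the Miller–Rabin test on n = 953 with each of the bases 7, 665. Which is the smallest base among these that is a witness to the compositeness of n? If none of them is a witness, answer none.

none

n − 1 = 952 = 2^3 · 119, so s = 3 and d = 119.
Base 7: x_0 = 7^119 mod 953 = 952. x_0 = 952 ≡ −1, so 7 is not a witness.
Base 665: x_0 = 665^119 mod 953 = 952. x_0 = 952 ≡ −1, so 665 is not a witness.
No listed base is a witness for 953.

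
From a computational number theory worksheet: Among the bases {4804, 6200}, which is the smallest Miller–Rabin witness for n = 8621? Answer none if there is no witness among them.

6200

n − 1 = 8620 = 2^2 · 2155, so s = 2 and d = 2155.
Base 4804: x_0 = 4804^2155 mod 8621 = 3817. x_0 is neither 1 nor 8620, so continue squaring. x_1 = 3817^2 mod 8621 = 8620. x_1 ≡ −1, so 4804 is not a witness.
Base 6200: x_0 = 6200^2155 mod 8621 = 6540. x_0 is neither 1 nor 8620, so continue squaring. x_1 = 6540^2 mod 8621 = 2819. Reached i = s−1 = 1 without hitting −1: 6200 is a Miller–Rabin witness and 8621 is composite.
The smallest witness among the given bases is 6200.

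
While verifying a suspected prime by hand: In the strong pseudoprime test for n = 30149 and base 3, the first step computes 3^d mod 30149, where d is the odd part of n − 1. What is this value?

n − 1 = 30148 = 2^2 · 7537, so s = 2 and d = 7537.
3^7537 mod 30149 = 11245.

11245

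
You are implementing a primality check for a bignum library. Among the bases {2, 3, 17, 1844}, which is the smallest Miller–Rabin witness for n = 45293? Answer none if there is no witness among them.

n − 1 = 45292 = 2^2 · 11323, so s = 2 and d = 11323.
Base 2: x_0 = 2^11323 mod 45293 = 673. x_0 is neither 1 nor 45292, so continue squaring. x_1 = 673^2 mod 45293 = 45292. x_1 ≡ −1, so 2 is not a witness.
Base 3: x_0 = 3^11323 mod 45293 = 44620. x_0 is neither 1 nor 45292, so continue squaring. x_1 = 44620^2 mod 45293 = 45292. x_1 ≡ −1, so 3 is not a witness.
Base 17: x_0 = 17^11323 mod 45293 = 44620. x_0 is neither 1 nor 45292, so continue squaring. x_1 = 44620^2 mod 45293 = 45292. x_1 ≡ −1, so 17 is not a witness.
Base 1844: x_0 = 1844^11323 mod 45293 = 1. x_0 = 1, so 1844 is not a witness.
No listed base is a witness for 45293.

none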